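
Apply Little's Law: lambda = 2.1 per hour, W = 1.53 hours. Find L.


L = lambda * W = 2.1 * 1.53 = 3.21

3.21


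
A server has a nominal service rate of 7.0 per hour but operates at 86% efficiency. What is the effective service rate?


Effective rate = mu * efficiency = 7.0 * 0.86 = 6.02 per hour

6.02 per hour


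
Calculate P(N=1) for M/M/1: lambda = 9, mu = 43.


rho = 9/43; P(n) = (1-rho)*rho^n = (1-9/43)*(9/43)^1 = 0.1655

0.1655


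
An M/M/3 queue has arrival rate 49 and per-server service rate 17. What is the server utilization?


rho = lambda/(c*mu) = 49/(3*17) = 0.9608

0.9608


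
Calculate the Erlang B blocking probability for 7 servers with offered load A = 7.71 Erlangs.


B(N,A) = (A^N/N!) / sum(A^k/k!, k=0..N) with N=7, A=7.71 = 0.2915

0.2915


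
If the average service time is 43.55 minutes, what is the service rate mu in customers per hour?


mu = 60 / avg_service_time = 60 / 43.55 = 1.38 per hour

1.38 per hour


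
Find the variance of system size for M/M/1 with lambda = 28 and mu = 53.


rho = 28/53; Var(N) = rho/(1-rho)^2 = 2.37

2.37


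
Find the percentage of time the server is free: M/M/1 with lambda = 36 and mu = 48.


Idle fraction = (1 - rho) * 100 = (1 - 36/48) * 100 = 25.0%

25.0%


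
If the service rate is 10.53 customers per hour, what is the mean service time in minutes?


Mean service time = 60/mu = 60/10.53 = 5.7 minutes

5.7 minutes


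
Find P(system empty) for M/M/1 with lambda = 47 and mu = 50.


P0 = 1 - rho = 1 - 47/50 = 0.06

0.06


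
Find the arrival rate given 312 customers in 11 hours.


lambda = total arrivals / time = 312 / 11 = 28.36 per hour

28.36 per hour


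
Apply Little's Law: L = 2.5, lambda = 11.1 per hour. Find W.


W = L / lambda = 2.5 / 11.1 = 0.2252 hours

0.2252 hours


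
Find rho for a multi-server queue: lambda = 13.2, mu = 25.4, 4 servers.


rho = lambda / (c * mu) = 13.2 / (4 * 25.4) = 0.1299

0.1299


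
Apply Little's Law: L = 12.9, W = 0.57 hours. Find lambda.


lambda = L / W = 12.9 / 0.57 = 22.63 per hour

22.63 per hour


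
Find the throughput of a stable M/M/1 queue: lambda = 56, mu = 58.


For a stable queue (lambda < mu), throughput = lambda = 56 per hour

56 per hour


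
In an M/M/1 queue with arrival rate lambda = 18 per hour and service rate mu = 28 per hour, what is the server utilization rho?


rho = lambda/mu = 18/28 = 0.6429

0.6429


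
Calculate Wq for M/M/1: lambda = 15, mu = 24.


rho = 15/24; Wq = rho/(mu - lambda) = 0.0694 hours

0.0694 hours


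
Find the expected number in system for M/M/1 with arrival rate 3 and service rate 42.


rho = 3/42; L = rho/(1-rho) = 0.08

0.08


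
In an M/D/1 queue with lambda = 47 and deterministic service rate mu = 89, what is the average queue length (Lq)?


M/D/1: Lq = rho^2 / (2*(1-rho)) where rho = 47/89; Lq = 0.3

0.3


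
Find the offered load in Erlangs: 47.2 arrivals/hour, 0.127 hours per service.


Offered load a = lambda * E[S] = 47.2 * 0.127 = 5.99 Erlangs

5.99 Erlangs


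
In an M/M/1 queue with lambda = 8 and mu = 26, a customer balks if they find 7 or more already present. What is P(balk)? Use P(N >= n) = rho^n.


P(N >= 7) = rho^7 = (8/26)^7 = 0.0003

0.0003


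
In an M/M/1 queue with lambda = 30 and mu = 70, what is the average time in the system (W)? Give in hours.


W = 1/(mu - lambda) = 1/(70 - 30) = 0.025 hours

0.025 hours


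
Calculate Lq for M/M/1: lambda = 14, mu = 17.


rho = 14/17; Lq = rho^2/(1-rho) = 3.84

3.84


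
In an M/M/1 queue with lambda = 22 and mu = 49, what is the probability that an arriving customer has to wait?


P(wait) = rho = lambda/mu = 22/49 = 0.449

0.449


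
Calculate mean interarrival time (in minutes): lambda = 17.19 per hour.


Mean interarrival time = 60/lambda = 60/17.19 = 3.49 minutes

3.49 minutes


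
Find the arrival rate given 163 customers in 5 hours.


lambda = total arrivals / time = 163 / 5 = 32.6 per hour

32.6 per hour


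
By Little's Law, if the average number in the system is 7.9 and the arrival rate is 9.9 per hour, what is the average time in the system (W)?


W = L / lambda = 7.9 / 9.9 = 0.798 hours

0.798 hours


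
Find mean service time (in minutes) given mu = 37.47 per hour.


Mean service time = 60/mu = 60/37.47 = 1.6 minutes

1.6 minutes


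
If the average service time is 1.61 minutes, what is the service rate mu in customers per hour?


mu = 60 / avg_service_time = 60 / 1.61 = 37.27 per hour

37.27 per hour


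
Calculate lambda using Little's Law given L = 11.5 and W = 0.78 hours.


lambda = L / W = 11.5 / 0.78 = 14.74 per hour

14.74 per hour


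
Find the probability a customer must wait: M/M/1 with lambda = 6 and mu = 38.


P(wait) = rho = lambda/mu = 6/38 = 0.1579

0.1579


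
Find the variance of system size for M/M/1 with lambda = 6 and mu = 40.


rho = 6/40; Var(N) = rho/(1-rho)^2 = 0.21

0.21


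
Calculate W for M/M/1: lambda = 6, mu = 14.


W = 1/(mu - lambda) = 1/(14 - 6) = 0.125 hours

0.125 hours


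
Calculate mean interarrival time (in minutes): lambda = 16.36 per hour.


Mean interarrival time = 60/lambda = 60/16.36 = 3.67 minutes

3.67 minutes


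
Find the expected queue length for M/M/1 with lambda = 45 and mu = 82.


rho = 45/82; Lq = rho^2/(1-rho) = 0.67

0.67


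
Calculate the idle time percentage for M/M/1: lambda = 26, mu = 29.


Idle fraction = (1 - rho) * 100 = (1 - 26/29) * 100 = 10.3%

10.3%


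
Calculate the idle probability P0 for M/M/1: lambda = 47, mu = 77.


P0 = 1 - rho = 1 - 47/77 = 0.3896

0.3896


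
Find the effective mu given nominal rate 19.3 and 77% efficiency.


Effective rate = mu * efficiency = 19.3 * 0.77 = 14.86 per hour

14.86 per hour


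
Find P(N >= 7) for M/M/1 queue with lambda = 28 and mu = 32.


P(N >= 7) = rho^7 = (28/32)^7 = 0.3927

0.3927


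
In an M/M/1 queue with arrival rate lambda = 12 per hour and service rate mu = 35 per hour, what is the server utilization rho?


rho = lambda/mu = 12/35 = 0.3429

0.3429


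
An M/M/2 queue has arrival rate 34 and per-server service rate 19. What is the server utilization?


rho = lambda/(c*mu) = 34/(2*19) = 0.8947

0.8947


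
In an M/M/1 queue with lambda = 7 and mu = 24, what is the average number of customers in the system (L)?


rho = 7/24; L = rho/(1-rho) = 0.41

0.41


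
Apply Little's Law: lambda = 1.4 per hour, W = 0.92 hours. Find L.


L = lambda * W = 1.4 * 0.92 = 1.29

1.29


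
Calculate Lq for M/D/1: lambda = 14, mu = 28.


M/D/1: Lq = rho^2 / (2*(1-rho)) where rho = 14/28; Lq = 0.25

0.25


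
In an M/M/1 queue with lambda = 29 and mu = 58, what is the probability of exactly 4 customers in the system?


rho = 29/58; P(n) = (1-rho)*rho^n = (1-29/58)*(29/58)^4 = 0.0313

0.0313


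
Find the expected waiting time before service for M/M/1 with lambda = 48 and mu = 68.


rho = 48/68; Wq = rho/(mu - lambda) = 0.0353 hours

0.0353 hours


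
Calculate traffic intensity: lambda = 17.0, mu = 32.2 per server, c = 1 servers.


rho = lambda / (c * mu) = 17.0 / (1 * 32.2) = 0.528

0.528


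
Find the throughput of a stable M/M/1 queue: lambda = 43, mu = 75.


For a stable queue (lambda < mu), throughput = lambda = 43 per hour

43 per hour


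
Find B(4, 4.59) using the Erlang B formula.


B(N,A) = (A^N/N!) / sum(A^k/k!, k=0..N) with N=4, A=4.59 = 0.3645

0.3645


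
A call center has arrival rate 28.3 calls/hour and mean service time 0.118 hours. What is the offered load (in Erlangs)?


Offered load a = lambda * E[S] = 28.3 * 0.118 = 3.34 Erlangs

3.34 Erlangs


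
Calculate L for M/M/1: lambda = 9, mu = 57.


rho = 9/57; L = rho/(1-rho) = 0.19

0.19


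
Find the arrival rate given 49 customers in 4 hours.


lambda = total arrivals / time = 49 / 4 = 12.25 per hour

12.25 per hour


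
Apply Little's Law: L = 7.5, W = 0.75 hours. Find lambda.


lambda = L / W = 7.5 / 0.75 = 10.0 per hour

10.0 per hour


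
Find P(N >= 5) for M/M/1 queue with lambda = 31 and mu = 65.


P(N >= 5) = rho^5 = (31/65)^5 = 0.0247

0.0247


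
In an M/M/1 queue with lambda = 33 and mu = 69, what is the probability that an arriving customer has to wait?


P(wait) = rho = lambda/mu = 33/69 = 0.4783

0.4783


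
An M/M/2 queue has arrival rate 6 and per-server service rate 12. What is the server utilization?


rho = lambda/(c*mu) = 6/(2*12) = 0.25

0.25


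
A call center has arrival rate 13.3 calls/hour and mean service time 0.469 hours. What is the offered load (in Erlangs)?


Offered load a = lambda * E[S] = 13.3 * 0.469 = 6.24 Erlangs

6.24 Erlangs


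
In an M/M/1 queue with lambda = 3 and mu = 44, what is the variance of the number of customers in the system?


rho = 3/44; Var(N) = rho/(1-rho)^2 = 0.08

0.08


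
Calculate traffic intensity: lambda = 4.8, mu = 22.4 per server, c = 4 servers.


rho = lambda / (c * mu) = 4.8 / (4 * 22.4) = 0.0536

0.0536


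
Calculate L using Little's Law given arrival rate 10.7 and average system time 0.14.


L = lambda * W = 10.7 * 0.14 = 1.5

1.5


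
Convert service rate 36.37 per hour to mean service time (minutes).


Mean service time = 60/mu = 60/36.37 = 1.65 minutes

1.65 minutes


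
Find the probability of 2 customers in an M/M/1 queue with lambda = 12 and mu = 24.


rho = 12/24; P(n) = (1-rho)*rho^n = (1-12/24)*(12/24)^2 = 0.125

0.125


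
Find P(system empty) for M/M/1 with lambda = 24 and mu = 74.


P0 = 1 - rho = 1 - 24/74 = 0.6757

0.6757


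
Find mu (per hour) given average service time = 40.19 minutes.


mu = 60 / avg_service_time = 60 / 40.19 = 1.49 per hour

1.49 per hour


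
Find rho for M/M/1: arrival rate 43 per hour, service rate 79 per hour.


rho = lambda/mu = 43/79 = 0.5443

0.5443


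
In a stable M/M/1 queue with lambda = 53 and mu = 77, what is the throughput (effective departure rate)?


For a stable queue (lambda < mu), throughput = lambda = 53 per hour

53 per hour


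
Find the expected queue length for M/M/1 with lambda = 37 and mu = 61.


rho = 37/61; Lq = rho^2/(1-rho) = 0.94

0.94


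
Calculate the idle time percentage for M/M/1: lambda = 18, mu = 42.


Idle fraction = (1 - rho) * 100 = (1 - 18/42) * 100 = 57.1%

57.1%


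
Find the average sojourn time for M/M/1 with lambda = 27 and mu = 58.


W = 1/(mu - lambda) = 1/(58 - 27) = 0.0323 hours

0.0323 hours


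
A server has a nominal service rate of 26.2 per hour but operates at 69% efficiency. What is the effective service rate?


Effective rate = mu * efficiency = 26.2 * 0.69 = 18.08 per hour

18.08 per hour


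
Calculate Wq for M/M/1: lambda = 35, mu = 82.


rho = 35/82; Wq = rho/(mu - lambda) = 0.0091 hours

0.0091 hours


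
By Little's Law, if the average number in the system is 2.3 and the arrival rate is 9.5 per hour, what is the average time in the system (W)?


W = L / lambda = 2.3 / 9.5 = 0.2421 hours

0.2421 hours


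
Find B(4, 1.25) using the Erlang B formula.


B(N,A) = (A^N/N!) / sum(A^k/k!, k=0..N) with N=4, A=1.25 = 0.0294

0.0294


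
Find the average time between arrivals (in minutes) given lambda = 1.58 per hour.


Mean interarrival time = 60/lambda = 60/1.58 = 37.97 minutes

37.97 minutes


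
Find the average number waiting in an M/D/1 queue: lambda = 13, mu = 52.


M/D/1: Lq = rho^2 / (2*(1-rho)) where rho = 13/52; Lq = 0.04

0.04


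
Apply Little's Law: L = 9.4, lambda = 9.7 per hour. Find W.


W = L / lambda = 9.4 / 9.7 = 0.9691 hours

0.9691 hours


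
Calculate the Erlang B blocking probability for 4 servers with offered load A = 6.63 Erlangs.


B(N,A) = (A^N/N!) / sum(A^k/k!, k=0..N) with N=4, A=6.63 = 0.5073

0.5073


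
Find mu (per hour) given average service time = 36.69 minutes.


mu = 60 / avg_service_time = 60 / 36.69 = 1.64 per hour

1.64 per hour


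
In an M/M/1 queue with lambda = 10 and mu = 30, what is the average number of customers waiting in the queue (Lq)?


rho = 10/30; Lq = rho^2/(1-rho) = 0.17

0.17


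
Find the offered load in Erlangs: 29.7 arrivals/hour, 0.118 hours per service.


Offered load a = lambda * E[S] = 29.7 * 0.118 = 3.5 Erlangs

3.5 Erlangs


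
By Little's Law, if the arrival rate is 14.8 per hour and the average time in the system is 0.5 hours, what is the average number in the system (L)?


L = lambda * W = 14.8 * 0.5 = 7.4

7.4


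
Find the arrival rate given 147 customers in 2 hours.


lambda = total arrivals / time = 147 / 2 = 73.5 per hour

73.5 per hour


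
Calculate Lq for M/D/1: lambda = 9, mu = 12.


M/D/1: Lq = rho^2 / (2*(1-rho)) where rho = 9/12; Lq = 1.13

1.13


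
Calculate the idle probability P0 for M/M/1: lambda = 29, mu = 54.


P0 = 1 - rho = 1 - 29/54 = 0.463

0.463


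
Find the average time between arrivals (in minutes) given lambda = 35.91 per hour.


Mean interarrival time = 60/lambda = 60/35.91 = 1.67 minutes

1.67 minutes


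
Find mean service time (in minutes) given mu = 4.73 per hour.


Mean service time = 60/mu = 60/4.73 = 12.68 minutes

12.68 minutes


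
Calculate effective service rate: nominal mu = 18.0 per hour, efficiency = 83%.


Effective rate = mu * efficiency = 18.0 * 0.83 = 14.94 per hour

14.94 per hour


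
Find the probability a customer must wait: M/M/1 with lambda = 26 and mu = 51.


P(wait) = rho = lambda/mu = 26/51 = 0.5098

0.5098


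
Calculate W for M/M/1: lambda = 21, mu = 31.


W = 1/(mu - lambda) = 1/(31 - 21) = 0.1 hours

0.1 hours


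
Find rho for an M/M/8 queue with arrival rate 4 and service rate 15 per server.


rho = lambda/(c*mu) = 4/(8*15) = 0.0333

0.0333


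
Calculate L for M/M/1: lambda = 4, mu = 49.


rho = 4/49; L = rho/(1-rho) = 0.09

0.09


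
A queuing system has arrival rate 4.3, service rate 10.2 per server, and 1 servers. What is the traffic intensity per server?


rho = lambda / (c * mu) = 4.3 / (1 * 10.2) = 0.4216

0.4216


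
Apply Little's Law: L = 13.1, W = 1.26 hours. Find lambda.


lambda = L / W = 13.1 / 1.26 = 10.4 per hour

10.4 per hour


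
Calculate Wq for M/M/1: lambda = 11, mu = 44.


rho = 11/44; Wq = rho/(mu - lambda) = 0.0076 hours

0.0076 hours


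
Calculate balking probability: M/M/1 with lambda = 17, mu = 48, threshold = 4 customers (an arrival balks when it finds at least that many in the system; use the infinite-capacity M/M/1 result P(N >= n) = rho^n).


P(N >= 4) = rho^4 = (17/48)^4 = 0.0157

0.0157


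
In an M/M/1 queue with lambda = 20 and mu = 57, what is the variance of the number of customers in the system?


rho = 20/57; Var(N) = rho/(1-rho)^2 = 0.83

0.83


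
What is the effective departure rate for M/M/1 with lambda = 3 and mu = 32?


For a stable queue (lambda < mu), throughput = lambda = 3 per hour

3 per hour


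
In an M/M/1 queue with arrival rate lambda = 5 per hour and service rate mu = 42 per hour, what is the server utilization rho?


rho = lambda/mu = 5/42 = 0.119

0.119


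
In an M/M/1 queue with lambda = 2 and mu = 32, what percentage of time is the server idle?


Idle fraction = (1 - rho) * 100 = (1 - 2/32) * 100 = 93.8%

93.8%


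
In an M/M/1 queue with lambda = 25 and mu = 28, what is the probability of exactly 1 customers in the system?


rho = 25/28; P(n) = (1-rho)*rho^n = (1-25/28)*(25/28)^1 = 0.0957

0.0957


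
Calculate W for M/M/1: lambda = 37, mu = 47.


W = 1/(mu - lambda) = 1/(47 - 37) = 0.1 hours

0.1 hours


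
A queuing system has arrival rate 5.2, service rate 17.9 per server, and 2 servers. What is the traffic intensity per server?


rho = lambda / (c * mu) = 5.2 / (2 * 17.9) = 0.1453

0.1453


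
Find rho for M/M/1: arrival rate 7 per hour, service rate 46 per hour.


rho = lambda/mu = 7/46 = 0.1522

0.1522


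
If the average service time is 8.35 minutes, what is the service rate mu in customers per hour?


mu = 60 / avg_service_time = 60 / 8.35 = 7.19 per hour

7.19 per hour


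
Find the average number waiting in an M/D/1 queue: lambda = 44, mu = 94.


M/D/1: Lq = rho^2 / (2*(1-rho)) where rho = 44/94; Lq = 0.21

0.21


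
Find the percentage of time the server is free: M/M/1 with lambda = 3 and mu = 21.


Idle fraction = (1 - rho) * 100 = (1 - 3/21) * 100 = 85.7%

85.7%


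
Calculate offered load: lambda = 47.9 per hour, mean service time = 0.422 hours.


Offered load a = lambda * E[S] = 47.9 * 0.422 = 20.21 Erlangs

20.21 Erlangs


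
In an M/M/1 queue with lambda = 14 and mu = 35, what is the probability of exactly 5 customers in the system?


rho = 14/35; P(n) = (1-rho)*rho^n = (1-14/35)*(14/35)^5 = 0.0061

0.0061


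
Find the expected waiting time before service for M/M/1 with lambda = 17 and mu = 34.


rho = 17/34; Wq = rho/(mu - lambda) = 0.0294 hours

0.0294 hours


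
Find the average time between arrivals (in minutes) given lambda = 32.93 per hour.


Mean interarrival time = 60/lambda = 60/32.93 = 1.82 minutes

1.82 minutes


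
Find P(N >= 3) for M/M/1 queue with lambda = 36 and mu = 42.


P(N >= 3) = rho^3 = (36/42)^3 = 0.6297

0.6297


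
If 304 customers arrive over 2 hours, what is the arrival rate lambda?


lambda = total arrivals / time = 304 / 2 = 152.0 per hour

152.0 per hour


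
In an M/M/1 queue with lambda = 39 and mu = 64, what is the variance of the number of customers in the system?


rho = 39/64; Var(N) = rho/(1-rho)^2 = 3.99

3.99


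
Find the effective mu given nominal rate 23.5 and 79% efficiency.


Effective rate = mu * efficiency = 23.5 * 0.79 = 18.57 per hour

18.57 per hour


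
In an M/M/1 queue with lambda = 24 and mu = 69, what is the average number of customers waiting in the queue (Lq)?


rho = 24/69; Lq = rho^2/(1-rho) = 0.19

0.19


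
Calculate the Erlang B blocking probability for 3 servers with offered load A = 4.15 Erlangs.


B(N,A) = (A^N/N!) / sum(A^k/k!, k=0..N) with N=3, A=4.15 = 0.464

0.464


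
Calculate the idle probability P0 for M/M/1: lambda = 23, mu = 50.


P0 = 1 - rho = 1 - 23/50 = 0.54

0.54


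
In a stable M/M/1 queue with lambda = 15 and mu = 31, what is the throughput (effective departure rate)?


For a stable queue (lambda < mu), throughput = lambda = 15 per hour

15 per hour


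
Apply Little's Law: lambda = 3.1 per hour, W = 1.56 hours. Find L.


L = lambda * W = 3.1 * 1.56 = 4.84

4.84


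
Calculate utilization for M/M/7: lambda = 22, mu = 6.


rho = lambda/(c*mu) = 22/(7*6) = 0.5238

0.5238


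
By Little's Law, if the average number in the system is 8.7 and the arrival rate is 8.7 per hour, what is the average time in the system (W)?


W = L / lambda = 8.7 / 8.7 = 1.0 hours

1.0 hours


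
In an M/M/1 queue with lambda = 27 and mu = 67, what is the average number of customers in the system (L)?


rho = 27/67; L = rho/(1-rho) = 0.68

0.68


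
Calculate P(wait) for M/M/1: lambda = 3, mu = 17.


P(wait) = rho = lambda/mu = 3/17 = 0.1765

0.1765


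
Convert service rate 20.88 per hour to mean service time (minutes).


Mean service time = 60/mu = 60/20.88 = 2.87 minutes

2.87 minutes


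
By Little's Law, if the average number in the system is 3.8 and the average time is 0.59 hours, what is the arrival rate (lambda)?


lambda = L / W = 3.8 / 0.59 = 6.44 per hour

6.44 per hour


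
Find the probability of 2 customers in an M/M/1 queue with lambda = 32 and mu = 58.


rho = 32/58; P(n) = (1-rho)*rho^n = (1-32/58)*(32/58)^2 = 0.1365

0.1365


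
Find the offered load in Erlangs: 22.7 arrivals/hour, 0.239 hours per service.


Offered load a = lambda * E[S] = 22.7 * 0.239 = 5.43 Erlangs

5.43 Erlangs


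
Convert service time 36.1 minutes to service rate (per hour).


mu = 60 / avg_service_time = 60 / 36.1 = 1.66 per hour

1.66 per hour


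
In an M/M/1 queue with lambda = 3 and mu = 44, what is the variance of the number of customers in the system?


rho = 3/44; Var(N) = rho/(1-rho)^2 = 0.08

0.08


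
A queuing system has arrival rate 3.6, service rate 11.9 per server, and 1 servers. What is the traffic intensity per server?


rho = lambda / (c * mu) = 3.6 / (1 * 11.9) = 0.3025

0.3025


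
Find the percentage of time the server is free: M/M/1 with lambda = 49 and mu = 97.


Idle fraction = (1 - rho) * 100 = (1 - 49/97) * 100 = 49.5%

49.5%


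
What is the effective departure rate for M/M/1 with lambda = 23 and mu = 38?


For a stable queue (lambda < mu), throughput = lambda = 23 per hour

23 per hour


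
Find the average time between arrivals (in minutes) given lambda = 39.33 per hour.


Mean interarrival time = 60/lambda = 60/39.33 = 1.53 minutes

1.53 minutes


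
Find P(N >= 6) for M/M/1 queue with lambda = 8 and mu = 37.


P(N >= 6) = rho^6 = (8/37)^6 = 0.0001

0.0001


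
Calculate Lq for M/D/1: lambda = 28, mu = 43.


M/D/1: Lq = rho^2 / (2*(1-rho)) where rho = 28/43; Lq = 0.61

0.61


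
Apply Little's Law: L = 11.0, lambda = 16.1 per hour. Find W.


W = L / lambda = 11.0 / 16.1 = 0.6832 hours

0.6832 hours


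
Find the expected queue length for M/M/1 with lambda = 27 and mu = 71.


rho = 27/71; Lq = rho^2/(1-rho) = 0.23

0.23


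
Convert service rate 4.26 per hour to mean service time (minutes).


Mean service time = 60/mu = 60/4.26 = 14.08 minutes

14.08 minutes


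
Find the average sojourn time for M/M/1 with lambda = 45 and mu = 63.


W = 1/(mu - lambda) = 1/(63 - 45) = 0.0556 hours

0.0556 hours


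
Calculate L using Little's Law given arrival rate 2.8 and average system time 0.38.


L = lambda * W = 2.8 * 0.38 = 1.06

1.06


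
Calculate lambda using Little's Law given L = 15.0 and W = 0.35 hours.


lambda = L / W = 15.0 / 0.35 = 42.86 per hour

42.86 per hour


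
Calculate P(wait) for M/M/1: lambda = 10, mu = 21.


P(wait) = rho = lambda/mu = 10/21 = 0.4762

0.4762


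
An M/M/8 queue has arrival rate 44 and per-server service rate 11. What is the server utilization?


rho = lambda/(c*mu) = 44/(8*11) = 0.5

0.5


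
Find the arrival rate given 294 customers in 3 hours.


lambda = total arrivals / time = 294 / 3 = 98.0 per hour

98.0 per hour


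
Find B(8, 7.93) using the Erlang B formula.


B(N,A) = (A^N/N!) / sum(A^k/k!, k=0..N) with N=8, A=7.93 = 0.2317

0.2317


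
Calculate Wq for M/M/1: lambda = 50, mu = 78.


rho = 50/78; Wq = rho/(mu - lambda) = 0.0229 hours

0.0229 hours


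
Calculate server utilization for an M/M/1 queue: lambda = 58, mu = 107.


rho = lambda/mu = 58/107 = 0.5421

0.5421


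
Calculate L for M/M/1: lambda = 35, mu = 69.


rho = 35/69; L = rho/(1-rho) = 1.03

1.03


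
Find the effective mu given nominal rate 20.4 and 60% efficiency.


Effective rate = mu * efficiency = 20.4 * 0.6 = 12.24 per hour

12.24 per hour


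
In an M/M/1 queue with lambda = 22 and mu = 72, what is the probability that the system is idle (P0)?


P0 = 1 - rho = 1 - 22/72 = 0.6944

0.6944


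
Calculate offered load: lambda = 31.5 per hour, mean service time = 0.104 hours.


Offered load a = lambda * E[S] = 31.5 * 0.104 = 3.28 Erlangs

3.28 Erlangs


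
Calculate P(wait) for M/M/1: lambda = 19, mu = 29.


P(wait) = rho = lambda/mu = 19/29 = 0.6552

0.6552


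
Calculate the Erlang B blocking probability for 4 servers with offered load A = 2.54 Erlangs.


B(N,A) = (A^N/N!) / sum(A^k/k!, k=0..N) with N=4, A=2.54 = 0.1544

0.1544


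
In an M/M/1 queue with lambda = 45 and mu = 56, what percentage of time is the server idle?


Idle fraction = (1 - rho) * 100 = (1 - 45/56) * 100 = 19.6%

19.6%


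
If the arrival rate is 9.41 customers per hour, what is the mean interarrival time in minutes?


Mean interarrival time = 60/lambda = 60/9.41 = 6.38 minutes

6.38 minutes


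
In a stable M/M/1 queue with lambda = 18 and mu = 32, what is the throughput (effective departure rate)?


For a stable queue (lambda < mu), throughput = lambda = 18 per hour

18 per hour


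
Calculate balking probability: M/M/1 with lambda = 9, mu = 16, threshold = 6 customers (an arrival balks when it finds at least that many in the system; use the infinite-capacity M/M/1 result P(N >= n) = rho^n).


P(N >= 6) = rho^6 = (9/16)^6 = 0.0317

0.0317


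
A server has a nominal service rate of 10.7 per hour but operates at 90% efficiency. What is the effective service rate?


Effective rate = mu * efficiency = 10.7 * 0.9 = 9.63 per hour

9.63 per hour


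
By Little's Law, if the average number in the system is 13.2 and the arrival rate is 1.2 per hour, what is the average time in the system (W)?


W = L / lambda = 13.2 / 1.2 = 11.0 hours

11.0 hours


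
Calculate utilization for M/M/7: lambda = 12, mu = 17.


rho = lambda/(c*mu) = 12/(7*17) = 0.1008

0.1008


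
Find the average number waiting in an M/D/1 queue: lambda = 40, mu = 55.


M/D/1: Lq = rho^2 / (2*(1-rho)) where rho = 40/55; Lq = 0.97

0.97


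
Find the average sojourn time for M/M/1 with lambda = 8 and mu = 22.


W = 1/(mu - lambda) = 1/(22 - 8) = 0.0714 hours

0.0714 hours


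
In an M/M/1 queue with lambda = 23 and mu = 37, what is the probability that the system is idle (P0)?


P0 = 1 - rho = 1 - 23/37 = 0.3784

0.3784


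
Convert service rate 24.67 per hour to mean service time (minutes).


Mean service time = 60/mu = 60/24.67 = 2.43 minutes

2.43 minutes


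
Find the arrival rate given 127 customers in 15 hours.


lambda = total arrivals / time = 127 / 15 = 8.47 per hour

8.47 per hour


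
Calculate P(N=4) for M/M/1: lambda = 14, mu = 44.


rho = 14/44; P(n) = (1-rho)*rho^n = (1-14/44)*(14/44)^4 = 0.007

0.007


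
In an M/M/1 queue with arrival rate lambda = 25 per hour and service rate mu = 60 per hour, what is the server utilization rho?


rho = lambda/mu = 25/60 = 0.4167

0.4167


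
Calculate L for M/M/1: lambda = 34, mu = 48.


rho = 34/48; L = rho/(1-rho) = 2.43

2.43


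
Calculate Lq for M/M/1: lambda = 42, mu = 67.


rho = 42/67; Lq = rho^2/(1-rho) = 1.05

1.05


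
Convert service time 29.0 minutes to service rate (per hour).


mu = 60 / avg_service_time = 60 / 29.0 = 2.07 per hour

2.07 per hour


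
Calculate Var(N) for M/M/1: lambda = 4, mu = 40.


rho = 4/40; Var(N) = rho/(1-rho)^2 = 0.12

0.12


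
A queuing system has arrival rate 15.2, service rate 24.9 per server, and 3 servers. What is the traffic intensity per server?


rho = lambda / (c * mu) = 15.2 / (3 * 24.9) = 0.2035

0.2035


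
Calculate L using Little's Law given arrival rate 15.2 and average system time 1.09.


L = lambda * W = 15.2 * 1.09 = 16.57

16.57


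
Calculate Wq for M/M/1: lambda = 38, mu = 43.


rho = 38/43; Wq = rho/(mu - lambda) = 0.1767 hours

0.1767 hours


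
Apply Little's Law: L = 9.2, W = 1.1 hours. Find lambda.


lambda = L / W = 9.2 / 1.1 = 8.36 per hour

8.36 per hour


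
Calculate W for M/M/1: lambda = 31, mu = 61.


W = 1/(mu - lambda) = 1/(61 - 31) = 0.0333 hours

0.0333 hours


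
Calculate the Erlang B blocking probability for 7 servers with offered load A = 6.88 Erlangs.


B(N,A) = (A^N/N!) / sum(A^k/k!, k=0..N) with N=7, A=6.88 = 0.2414

0.2414


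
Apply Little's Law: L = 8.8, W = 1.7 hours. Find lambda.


lambda = L / W = 8.8 / 1.7 = 5.18 per hour

5.18 per hour


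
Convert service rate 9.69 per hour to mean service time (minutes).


Mean service time = 60/mu = 60/9.69 = 6.19 minutes

6.19 minutes


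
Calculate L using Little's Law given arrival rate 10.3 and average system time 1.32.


L = lambda * W = 10.3 * 1.32 = 13.6

13.6


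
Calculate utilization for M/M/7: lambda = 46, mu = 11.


rho = lambda/(c*mu) = 46/(7*11) = 0.5974

0.5974


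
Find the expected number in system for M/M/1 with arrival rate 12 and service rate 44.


rho = 12/44; L = rho/(1-rho) = 0.37

0.37


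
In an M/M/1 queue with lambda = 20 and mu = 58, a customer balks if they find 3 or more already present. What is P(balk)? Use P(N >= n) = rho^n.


P(N >= 3) = rho^3 = (20/58)^3 = 0.041

0.041


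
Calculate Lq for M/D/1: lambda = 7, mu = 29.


M/D/1: Lq = rho^2 / (2*(1-rho)) where rho = 7/29; Lq = 0.04

0.04


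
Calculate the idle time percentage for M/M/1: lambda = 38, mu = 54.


Idle fraction = (1 - rho) * 100 = (1 - 38/54) * 100 = 29.6%

29.6%


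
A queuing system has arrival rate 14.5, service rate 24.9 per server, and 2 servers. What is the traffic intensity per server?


rho = lambda / (c * mu) = 14.5 / (2 * 24.9) = 0.2912

0.2912


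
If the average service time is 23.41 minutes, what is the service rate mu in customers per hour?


mu = 60 / avg_service_time = 60 / 23.41 = 2.56 per hour

2.56 per hour


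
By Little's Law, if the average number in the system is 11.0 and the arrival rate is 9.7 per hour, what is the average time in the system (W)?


W = L / lambda = 11.0 / 9.7 = 1.134 hours

1.134 hours


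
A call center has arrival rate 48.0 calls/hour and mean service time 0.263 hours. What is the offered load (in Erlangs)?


Offered load a = lambda * E[S] = 48.0 * 0.263 = 12.62 Erlangs

12.62 Erlangs


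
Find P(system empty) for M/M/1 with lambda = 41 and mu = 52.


P0 = 1 - rho = 1 - 41/52 = 0.2115

0.2115


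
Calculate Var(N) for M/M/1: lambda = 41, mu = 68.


rho = 41/68; Var(N) = rho/(1-rho)^2 = 3.82

3.82


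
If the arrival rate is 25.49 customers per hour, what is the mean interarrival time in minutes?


Mean interarrival time = 60/lambda = 60/25.49 = 2.35 minutes

2.35 minutes


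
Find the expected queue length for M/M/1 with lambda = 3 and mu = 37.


rho = 3/37; Lq = rho^2/(1-rho) = 0.01

0.01


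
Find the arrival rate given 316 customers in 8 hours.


lambda = total arrivals / time = 316 / 8 = 39.5 per hour

39.5 per hour


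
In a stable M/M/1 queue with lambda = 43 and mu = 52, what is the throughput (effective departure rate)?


For a stable queue (lambda < mu), throughput = lambda = 43 per hour

43 per hour


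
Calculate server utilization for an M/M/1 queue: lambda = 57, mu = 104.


rho = lambda/mu = 57/104 = 0.5481

0.5481


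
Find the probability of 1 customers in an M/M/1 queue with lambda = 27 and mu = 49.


rho = 27/49; P(n) = (1-rho)*rho^n = (1-27/49)*(27/49)^1 = 0.2474

0.2474


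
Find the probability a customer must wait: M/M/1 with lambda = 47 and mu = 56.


P(wait) = rho = lambda/mu = 47/56 = 0.8393

0.8393


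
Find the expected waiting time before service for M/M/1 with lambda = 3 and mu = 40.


rho = 3/40; Wq = rho/(mu - lambda) = 0.002 hours

0.002 hours


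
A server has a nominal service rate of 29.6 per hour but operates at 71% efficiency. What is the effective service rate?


Effective rate = mu * efficiency = 29.6 * 0.71 = 21.02 per hour

21.02 per hour


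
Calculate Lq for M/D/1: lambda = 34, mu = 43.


M/D/1: Lq = rho^2 / (2*(1-rho)) where rho = 34/43; Lq = 1.49

1.49


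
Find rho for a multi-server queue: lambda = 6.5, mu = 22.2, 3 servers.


rho = lambda / (c * mu) = 6.5 / (3 * 22.2) = 0.0976

0.0976


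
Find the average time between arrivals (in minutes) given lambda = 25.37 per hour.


Mean interarrival time = 60/lambda = 60/25.37 = 2.36 minutes

2.36 minutes


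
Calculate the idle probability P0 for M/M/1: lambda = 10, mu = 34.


P0 = 1 - rho = 1 - 10/34 = 0.7059

0.7059


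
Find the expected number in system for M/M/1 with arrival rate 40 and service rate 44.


rho = 40/44; L = rho/(1-rho) = 10.0

10.0


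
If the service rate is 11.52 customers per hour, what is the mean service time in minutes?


Mean service time = 60/mu = 60/11.52 = 5.21 minutes

5.21 minutes


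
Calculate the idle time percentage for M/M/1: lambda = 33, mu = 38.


Idle fraction = (1 - rho) * 100 = (1 - 33/38) * 100 = 13.2%

13.2%


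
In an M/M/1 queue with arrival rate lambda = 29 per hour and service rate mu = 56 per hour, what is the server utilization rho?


rho = lambda/mu = 29/56 = 0.5179

0.5179


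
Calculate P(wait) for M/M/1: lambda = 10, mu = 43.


P(wait) = rho = lambda/mu = 10/43 = 0.2326

0.2326


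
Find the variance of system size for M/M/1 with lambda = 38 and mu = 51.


rho = 38/51; Var(N) = rho/(1-rho)^2 = 11.47

11.47


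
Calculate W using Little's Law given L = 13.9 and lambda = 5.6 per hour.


W = L / lambda = 13.9 / 5.6 = 2.4821 hours

2.4821 hours


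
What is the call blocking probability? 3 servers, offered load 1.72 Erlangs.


B(N,A) = (A^N/N!) / sum(A^k/k!, k=0..N) with N=3, A=1.72 = 0.168

0.168


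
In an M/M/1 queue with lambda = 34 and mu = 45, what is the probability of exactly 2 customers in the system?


rho = 34/45; P(n) = (1-rho)*rho^n = (1-34/45)*(34/45)^2 = 0.1395

0.1395


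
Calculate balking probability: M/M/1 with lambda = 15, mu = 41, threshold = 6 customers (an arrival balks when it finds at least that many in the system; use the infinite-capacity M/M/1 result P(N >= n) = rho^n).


P(N >= 6) = rho^6 = (15/41)^6 = 0.0024

0.0024


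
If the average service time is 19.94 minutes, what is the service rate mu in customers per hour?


mu = 60 / avg_service_time = 60 / 19.94 = 3.01 per hour

3.01 per hour


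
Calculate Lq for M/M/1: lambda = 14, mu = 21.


rho = 14/21; Lq = rho^2/(1-rho) = 1.33

1.33


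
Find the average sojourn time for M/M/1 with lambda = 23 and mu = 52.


W = 1/(mu - lambda) = 1/(52 - 23) = 0.0345 hours

0.0345 hours


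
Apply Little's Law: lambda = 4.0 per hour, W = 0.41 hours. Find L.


L = lambda * W = 4.0 * 0.41 = 1.64

1.64


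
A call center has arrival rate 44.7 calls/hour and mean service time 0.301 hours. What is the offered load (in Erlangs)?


Offered load a = lambda * E[S] = 44.7 * 0.301 = 13.45 Erlangs

13.45 Erlangs


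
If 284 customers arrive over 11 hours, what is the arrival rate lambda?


lambda = total arrivals / time = 284 / 11 = 25.82 per hour

25.82 per hour


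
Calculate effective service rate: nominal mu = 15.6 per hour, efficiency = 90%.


Effective rate = mu * efficiency = 15.6 * 0.9 = 14.04 per hour

14.04 per hour


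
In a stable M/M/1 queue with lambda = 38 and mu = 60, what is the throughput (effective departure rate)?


For a stable queue (lambda < mu), throughput = lambda = 38 per hour

38 per hour


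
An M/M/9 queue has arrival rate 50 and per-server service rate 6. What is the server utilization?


rho = lambda/(c*mu) = 50/(9*6) = 0.9259

0.9259


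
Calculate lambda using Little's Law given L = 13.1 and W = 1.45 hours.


lambda = L / W = 13.1 / 1.45 = 9.03 per hour

9.03 per hour


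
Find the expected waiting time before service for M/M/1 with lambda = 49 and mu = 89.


rho = 49/89; Wq = rho/(mu - lambda) = 0.0138 hours

0.0138 hours


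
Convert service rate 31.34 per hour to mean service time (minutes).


Mean service time = 60/mu = 60/31.34 = 1.91 minutes

1.91 minutes


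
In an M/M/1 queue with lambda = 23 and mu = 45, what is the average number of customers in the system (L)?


rho = 23/45; L = rho/(1-rho) = 1.05

1.05


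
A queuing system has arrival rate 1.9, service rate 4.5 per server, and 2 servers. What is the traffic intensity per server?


rho = lambda / (c * mu) = 1.9 / (2 * 4.5) = 0.2111

0.2111


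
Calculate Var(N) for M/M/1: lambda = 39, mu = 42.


rho = 39/42; Var(N) = rho/(1-rho)^2 = 182.0

182.0


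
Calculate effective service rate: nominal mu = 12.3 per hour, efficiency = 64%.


Effective rate = mu * efficiency = 12.3 * 0.64 = 7.87 per hour

7.87 per hour


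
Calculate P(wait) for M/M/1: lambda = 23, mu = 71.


P(wait) = rho = lambda/mu = 23/71 = 0.3239

0.3239


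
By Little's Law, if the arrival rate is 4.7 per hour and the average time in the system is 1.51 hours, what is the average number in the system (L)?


L = lambda * W = 4.7 * 1.51 = 7.1

7.1


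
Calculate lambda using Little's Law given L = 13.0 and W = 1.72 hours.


lambda = L / W = 13.0 / 1.72 = 7.56 per hour

7.56 per hour


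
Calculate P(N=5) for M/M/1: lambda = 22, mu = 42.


rho = 22/42; P(n) = (1-rho)*rho^n = (1-22/42)*(22/42)^5 = 0.0188

0.0188


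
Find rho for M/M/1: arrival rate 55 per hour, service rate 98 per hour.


rho = lambda/mu = 55/98 = 0.5612

0.5612


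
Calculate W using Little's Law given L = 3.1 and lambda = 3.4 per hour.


W = L / lambda = 3.1 / 3.4 = 0.9118 hours

0.9118 hours


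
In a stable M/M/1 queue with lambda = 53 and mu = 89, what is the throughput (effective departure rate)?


For a stable queue (lambda < mu), throughput = lambda = 53 per hour

53 per hour


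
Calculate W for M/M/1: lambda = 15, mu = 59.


W = 1/(mu - lambda) = 1/(59 - 15) = 0.0227 hours

0.0227 hours


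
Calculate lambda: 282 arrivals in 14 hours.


lambda = total arrivals / time = 282 / 14 = 20.14 per hour

20.14 per hour


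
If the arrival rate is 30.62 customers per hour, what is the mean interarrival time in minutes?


Mean interarrival time = 60/lambda = 60/30.62 = 1.96 minutes

1.96 minutes


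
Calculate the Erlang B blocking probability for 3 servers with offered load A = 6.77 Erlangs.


B(N,A) = (A^N/N!) / sum(A^k/k!, k=0..N) with N=3, A=6.77 = 0.6276

0.6276


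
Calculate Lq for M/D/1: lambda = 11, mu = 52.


M/D/1: Lq = rho^2 / (2*(1-rho)) where rho = 11/52; Lq = 0.03

0.03


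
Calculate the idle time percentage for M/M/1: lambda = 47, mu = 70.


Idle fraction = (1 - rho) * 100 = (1 - 47/70) * 100 = 32.9%

32.9%


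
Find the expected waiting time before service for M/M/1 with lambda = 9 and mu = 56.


rho = 9/56; Wq = rho/(mu - lambda) = 0.0034 hours

0.0034 hours


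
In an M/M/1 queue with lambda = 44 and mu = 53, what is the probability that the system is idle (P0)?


P0 = 1 - rho = 1 - 44/53 = 0.1698

0.1698


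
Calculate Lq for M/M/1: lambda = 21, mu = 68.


rho = 21/68; Lq = rho^2/(1-rho) = 0.14

0.14


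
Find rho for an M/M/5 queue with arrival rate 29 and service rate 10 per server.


rho = lambda/(c*mu) = 29/(5*10) = 0.58

0.58


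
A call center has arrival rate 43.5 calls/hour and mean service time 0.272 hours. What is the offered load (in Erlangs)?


Offered load a = lambda * E[S] = 43.5 * 0.272 = 11.83 Erlangs

11.83 Erlangs


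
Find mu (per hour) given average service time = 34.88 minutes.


mu = 60 / avg_service_time = 60 / 34.88 = 1.72 per hour

1.72 per hour


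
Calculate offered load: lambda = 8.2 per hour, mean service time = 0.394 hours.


Offered load a = lambda * E[S] = 8.2 * 0.394 = 3.23 Erlangs

3.23 Erlangs


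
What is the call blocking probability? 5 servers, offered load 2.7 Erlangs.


B(N,A) = (A^N/N!) / sum(A^k/k!, k=0..N) with N=5, A=2.7 = 0.0852

0.0852


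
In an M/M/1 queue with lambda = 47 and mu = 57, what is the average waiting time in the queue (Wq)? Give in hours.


rho = 47/57; Wq = rho/(mu - lambda) = 0.0825 hours

0.0825 hours
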